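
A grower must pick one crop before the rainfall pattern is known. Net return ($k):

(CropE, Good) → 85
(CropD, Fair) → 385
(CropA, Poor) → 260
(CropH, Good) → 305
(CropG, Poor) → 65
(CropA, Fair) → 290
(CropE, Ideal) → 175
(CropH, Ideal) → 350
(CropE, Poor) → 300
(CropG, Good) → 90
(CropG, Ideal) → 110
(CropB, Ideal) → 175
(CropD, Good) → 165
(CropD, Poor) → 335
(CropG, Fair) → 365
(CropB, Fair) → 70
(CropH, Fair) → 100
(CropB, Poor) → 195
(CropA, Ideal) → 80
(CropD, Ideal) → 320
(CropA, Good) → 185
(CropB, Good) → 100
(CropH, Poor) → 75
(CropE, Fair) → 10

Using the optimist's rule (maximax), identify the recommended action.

Row maxima: CropH=350, CropE=300, CropD=385, CropG=365, CropB=195, CropA=290
Best best-case = 385 → CropD.

CropD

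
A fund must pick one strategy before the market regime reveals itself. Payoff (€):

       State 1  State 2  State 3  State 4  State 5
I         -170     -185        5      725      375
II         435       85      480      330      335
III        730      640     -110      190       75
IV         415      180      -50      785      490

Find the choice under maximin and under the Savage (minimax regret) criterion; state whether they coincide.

maximin → II; minimax regret → IV (disagree)

Row minima: I=-185, II=85, III=-110, IV=-50
Best worst-case = 85 → II.
Column bests: State 1=730, State 2=640, State 3=480, State 4=785, State 5=490.
I regrets: 900, 825, 475, 60, 115 → max 900
II regrets: 295, 555, 0, 455, 155 → max 555
III regrets: 0, 0, 590, 595, 415 → max 595
IV regrets: 315, 460, 530, 0, 0 → max 530
Smallest max regret = 530 → IV.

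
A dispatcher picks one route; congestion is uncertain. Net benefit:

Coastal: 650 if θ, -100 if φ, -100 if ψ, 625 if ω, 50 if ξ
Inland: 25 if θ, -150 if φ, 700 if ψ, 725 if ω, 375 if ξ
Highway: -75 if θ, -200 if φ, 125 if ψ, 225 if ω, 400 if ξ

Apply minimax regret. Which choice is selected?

Column bests: θ=650, φ=-100, ψ=700, ω=725, ξ=400.
Coastal regrets: 0, 0, 800, 100, 350 → max 800
Inland regrets: 625, 50, 0, 0, 25 → max 625
Highway regrets: 725, 100, 575, 500, 0 → max 725
Smallest max regret = 625 → Inland.

Inland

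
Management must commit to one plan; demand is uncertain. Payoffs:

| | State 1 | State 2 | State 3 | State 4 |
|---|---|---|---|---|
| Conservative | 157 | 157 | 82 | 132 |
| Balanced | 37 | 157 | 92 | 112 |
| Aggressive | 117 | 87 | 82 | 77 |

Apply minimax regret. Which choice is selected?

Conservative

Column bests: State 1=157, State 2=157, State 3=92, State 4=132.
Conservative regrets: 0, 0, 10, 0 → max 10
Balanced regrets: 120, 0, 0, 20 → max 120
Aggressive regrets: 40, 70, 10, 55 → max 70
Smallest max regret = 10 → Conservative.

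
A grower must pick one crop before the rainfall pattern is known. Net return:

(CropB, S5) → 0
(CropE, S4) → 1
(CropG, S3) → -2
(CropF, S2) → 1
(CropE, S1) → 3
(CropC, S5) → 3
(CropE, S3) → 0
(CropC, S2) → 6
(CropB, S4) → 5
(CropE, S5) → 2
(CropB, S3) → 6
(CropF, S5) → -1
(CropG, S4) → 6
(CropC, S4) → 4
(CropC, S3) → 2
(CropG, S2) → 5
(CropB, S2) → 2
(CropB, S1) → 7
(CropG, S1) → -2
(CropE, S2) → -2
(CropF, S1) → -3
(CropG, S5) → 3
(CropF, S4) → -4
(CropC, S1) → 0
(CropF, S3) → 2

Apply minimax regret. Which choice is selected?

CropB

Column bests: S1=7, S2=6, S3=6, S4=6, S5=3.
CropF regrets: 10, 5, 4, 10, 4 → max 10
CropC regrets: 7, 0, 4, 2, 0 → max 7
CropG regrets: 9, 1, 8, 0, 0 → max 9
CropE regrets: 4, 8, 6, 5, 1 → max 8
CropB regrets: 0, 4, 0, 1, 3 → max 4
Smallest max regret = 4 → CropB.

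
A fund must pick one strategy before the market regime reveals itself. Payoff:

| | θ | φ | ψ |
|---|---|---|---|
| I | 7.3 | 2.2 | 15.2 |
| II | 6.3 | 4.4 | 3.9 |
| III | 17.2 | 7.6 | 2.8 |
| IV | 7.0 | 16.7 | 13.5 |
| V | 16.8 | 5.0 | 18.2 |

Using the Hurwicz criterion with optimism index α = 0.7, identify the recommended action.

V

I: 0.7·15.2 + 0.3·2.2 = 11.3
II: 0.7·6.3 + 0.3·3.9 = 5.58
III: 0.7·17.2 + 0.3·2.8 = 12.88
IV: 0.7·16.7 + 0.3·7.0 = 13.79
V: 0.7·18.2 + 0.3·5.0 = 14.24
Highest Hurwicz score = 14.24 → V.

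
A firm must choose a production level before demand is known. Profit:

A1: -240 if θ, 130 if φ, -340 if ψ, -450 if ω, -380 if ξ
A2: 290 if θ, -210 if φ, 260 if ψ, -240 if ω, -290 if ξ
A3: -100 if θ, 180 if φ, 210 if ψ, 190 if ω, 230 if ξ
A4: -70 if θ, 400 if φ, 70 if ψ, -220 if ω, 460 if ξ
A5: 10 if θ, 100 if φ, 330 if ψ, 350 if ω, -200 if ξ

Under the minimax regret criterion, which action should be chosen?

Column bests: θ=290, φ=400, ψ=330, ω=350, ξ=460.
A1 regrets: 530, 270, 670, 800, 840 → max 840
A2 regrets: 0, 610, 70, 590, 750 → max 750
A3 regrets: 390, 220, 120, 160, 230 → max 390
A4 regrets: 360, 0, 260, 570, 0 → max 570
A5 regrets: 280, 300, 0, 0, 660 → max 660
Smallest max regret = 390 → A3.

A3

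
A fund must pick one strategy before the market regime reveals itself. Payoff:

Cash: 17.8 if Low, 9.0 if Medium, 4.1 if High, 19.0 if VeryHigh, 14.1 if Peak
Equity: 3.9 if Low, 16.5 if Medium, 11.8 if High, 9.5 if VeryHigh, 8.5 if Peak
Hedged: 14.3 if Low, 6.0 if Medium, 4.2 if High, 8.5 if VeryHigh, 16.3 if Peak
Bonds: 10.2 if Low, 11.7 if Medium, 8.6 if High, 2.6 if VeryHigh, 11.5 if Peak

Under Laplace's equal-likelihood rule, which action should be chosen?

Cash

Row averages: Cash=12.8, Equity=10.04, Hedged=9.86, Bonds=8.92
Highest average = 12.8 → Cash.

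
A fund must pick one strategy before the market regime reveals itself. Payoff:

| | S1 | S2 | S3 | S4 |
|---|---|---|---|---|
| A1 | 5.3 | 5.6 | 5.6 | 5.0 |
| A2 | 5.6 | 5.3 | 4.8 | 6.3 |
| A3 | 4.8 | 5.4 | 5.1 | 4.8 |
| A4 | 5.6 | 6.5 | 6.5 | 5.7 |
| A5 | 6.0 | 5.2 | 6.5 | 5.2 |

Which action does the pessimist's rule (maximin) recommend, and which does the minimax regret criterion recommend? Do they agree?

Row minima: A1=5.0, A2=4.8, A3=4.8, A4=5.6, A5=5.2
Best worst-case = 5.6 → A4.
Column bests: S1=6.0, S2=6.5, S3=6.5, S4=6.3.
A1 regrets: 0.7, 0.9, 0.9, 1.3 → max 1.3
A2 regrets: 0.4, 1.2, 1.7, 0.0 → max 1.7
A3 regrets: 1.2, 1.1, 1.4, 1.5 → max 1.5
A4 regrets: 0.4, 0.0, 0.0, 0.6 → max 0.6
A5 regrets: 0.0, 1.3, 0.0, 1.1 → max 1.3
Smallest max regret = 0.6 → A4.

maximin → A4; minimax regret → A4 (agree)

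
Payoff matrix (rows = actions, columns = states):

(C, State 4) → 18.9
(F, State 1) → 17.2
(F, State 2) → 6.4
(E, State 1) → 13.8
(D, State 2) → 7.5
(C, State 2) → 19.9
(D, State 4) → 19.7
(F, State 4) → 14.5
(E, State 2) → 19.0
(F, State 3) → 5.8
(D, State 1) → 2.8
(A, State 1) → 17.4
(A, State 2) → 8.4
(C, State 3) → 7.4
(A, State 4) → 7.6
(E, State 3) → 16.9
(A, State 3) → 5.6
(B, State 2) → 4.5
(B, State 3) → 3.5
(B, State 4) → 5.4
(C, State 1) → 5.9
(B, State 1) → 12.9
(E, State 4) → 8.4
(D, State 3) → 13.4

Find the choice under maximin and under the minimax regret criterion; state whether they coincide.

maximin → E; minimax regret → E (agree)

Row minima: A=5.6, B=3.5, C=5.9, D=2.8, E=8.4, F=5.8
Best worst-case = 8.4 → E.
Column bests: State 1=17.4, State 2=19.9, State 3=16.9, State 4=19.7.
A regrets: 0.0, 11.5, 11.3, 12.1 → max 12.1
B regrets: 4.5, 15.4, 13.4, 14.3 → max 15.4
C regrets: 11.5, 0.0, 9.5, 0.8 → max 11.5
D regrets: 14.6, 12.4, 3.5, 0.0 → max 14.6
E regrets: 3.6, 0.9, 0.0, 11.3 → max 11.3
F regrets: 0.2, 13.5, 11.1, 5.2 → max 13.5
Smallest max regret = 11.3 → E.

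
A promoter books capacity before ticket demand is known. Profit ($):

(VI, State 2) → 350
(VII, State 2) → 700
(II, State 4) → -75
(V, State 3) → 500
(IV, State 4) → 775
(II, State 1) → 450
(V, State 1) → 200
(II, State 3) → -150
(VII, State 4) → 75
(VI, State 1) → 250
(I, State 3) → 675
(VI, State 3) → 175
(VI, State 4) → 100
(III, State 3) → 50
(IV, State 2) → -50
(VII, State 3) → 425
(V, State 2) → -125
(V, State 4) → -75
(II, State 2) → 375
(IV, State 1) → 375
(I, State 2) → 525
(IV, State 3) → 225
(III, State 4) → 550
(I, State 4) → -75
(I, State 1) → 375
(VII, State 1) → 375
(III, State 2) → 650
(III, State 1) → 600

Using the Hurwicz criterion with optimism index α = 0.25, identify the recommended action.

I: 0.25·675 + 0.75·(-75) = 112.5
II: 0.25·450 + 0.75·(-150) = 0
III: 0.25·650 + 0.75·50 = 200
IV: 0.25·775 + 0.75·(-50) = 156.25
V: 0.25·500 + 0.75·(-125) = 31.25
VI: 0.25·350 + 0.75·100 = 162.5
VII: 0.25·700 + 0.75·75 = 231.25
Highest Hurwicz score = 231.25 → VII.

VII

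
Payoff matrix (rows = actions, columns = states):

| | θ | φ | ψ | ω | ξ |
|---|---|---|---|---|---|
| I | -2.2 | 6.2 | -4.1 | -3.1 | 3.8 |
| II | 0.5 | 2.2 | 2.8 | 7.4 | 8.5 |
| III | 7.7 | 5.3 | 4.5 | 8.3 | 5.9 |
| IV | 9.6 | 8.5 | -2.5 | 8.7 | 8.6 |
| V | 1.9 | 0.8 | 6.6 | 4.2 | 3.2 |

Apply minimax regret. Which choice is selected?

III

Column bests: θ=9.6, φ=8.5, ψ=6.6, ω=8.7, ξ=8.6.
I regrets: 11.8, 2.3, 10.7, 11.8, 4.8 → max 11.8
II regrets: 9.1, 6.3, 3.8, 1.3, 0.1 → max 9.1
III regrets: 1.9, 3.2, 2.1, 0.4, 2.7 → max 3.2
IV regrets: 0.0, 0.0, 9.1, 0.0, 0.0 → max 9.1
V regrets: 7.7, 7.7, 0.0, 4.5, 5.4 → max 7.7
Smallest max regret = 3.2 → III.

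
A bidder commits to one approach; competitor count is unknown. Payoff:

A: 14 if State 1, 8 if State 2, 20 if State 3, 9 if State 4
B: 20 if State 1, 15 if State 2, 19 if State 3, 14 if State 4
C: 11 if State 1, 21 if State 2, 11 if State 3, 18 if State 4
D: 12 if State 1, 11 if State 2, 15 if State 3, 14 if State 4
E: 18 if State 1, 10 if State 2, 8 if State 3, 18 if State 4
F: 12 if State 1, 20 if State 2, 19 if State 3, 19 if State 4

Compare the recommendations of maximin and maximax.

maximin → B; maximax → C (disagree)

Row minima: A=8, B=14, C=11, D=11, E=8, F=12
Best worst-case = 14 → B.
Row maxima: A=20, B=20, C=21, D=15, E=18, F=20
Best best-case = 21 → C.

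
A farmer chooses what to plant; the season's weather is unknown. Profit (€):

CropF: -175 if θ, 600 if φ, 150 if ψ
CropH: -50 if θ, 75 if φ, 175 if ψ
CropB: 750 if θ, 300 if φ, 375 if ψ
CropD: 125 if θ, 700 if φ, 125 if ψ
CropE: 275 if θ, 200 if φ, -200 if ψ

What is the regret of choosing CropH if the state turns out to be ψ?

Best payoff under ψ is 375.
Regret = 375 − 175 = 200.

200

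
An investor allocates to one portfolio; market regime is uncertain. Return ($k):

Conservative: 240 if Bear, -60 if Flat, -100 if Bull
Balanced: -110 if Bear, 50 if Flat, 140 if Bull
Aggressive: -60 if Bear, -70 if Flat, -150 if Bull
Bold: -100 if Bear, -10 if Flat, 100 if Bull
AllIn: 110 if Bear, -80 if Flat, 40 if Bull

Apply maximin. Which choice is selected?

Row minima: Conservative=-100, Balanced=-110, Aggressive=-150, Bold=-100, AllIn=-80
Best worst-case = -80 → AllIn.

AllIn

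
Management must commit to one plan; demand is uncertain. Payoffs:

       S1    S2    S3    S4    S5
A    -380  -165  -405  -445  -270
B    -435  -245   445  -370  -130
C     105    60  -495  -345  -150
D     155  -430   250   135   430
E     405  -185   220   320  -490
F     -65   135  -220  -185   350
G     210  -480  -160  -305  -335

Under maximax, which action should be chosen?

Row maxima: A=-165, B=445, C=105, D=430, E=405, F=350, G=210
Best best-case = 445 → B.

B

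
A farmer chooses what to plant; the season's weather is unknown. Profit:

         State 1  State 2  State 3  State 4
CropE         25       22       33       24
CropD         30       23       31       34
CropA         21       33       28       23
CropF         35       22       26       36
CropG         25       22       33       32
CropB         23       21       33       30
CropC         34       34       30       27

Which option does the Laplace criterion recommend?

Row averages: CropE=26, CropD=29.5, CropA=26.25, CropF=29.75, CropG=28, CropB=26.75, CropC=31.25
Highest average = 31.25 → CropC.

CropC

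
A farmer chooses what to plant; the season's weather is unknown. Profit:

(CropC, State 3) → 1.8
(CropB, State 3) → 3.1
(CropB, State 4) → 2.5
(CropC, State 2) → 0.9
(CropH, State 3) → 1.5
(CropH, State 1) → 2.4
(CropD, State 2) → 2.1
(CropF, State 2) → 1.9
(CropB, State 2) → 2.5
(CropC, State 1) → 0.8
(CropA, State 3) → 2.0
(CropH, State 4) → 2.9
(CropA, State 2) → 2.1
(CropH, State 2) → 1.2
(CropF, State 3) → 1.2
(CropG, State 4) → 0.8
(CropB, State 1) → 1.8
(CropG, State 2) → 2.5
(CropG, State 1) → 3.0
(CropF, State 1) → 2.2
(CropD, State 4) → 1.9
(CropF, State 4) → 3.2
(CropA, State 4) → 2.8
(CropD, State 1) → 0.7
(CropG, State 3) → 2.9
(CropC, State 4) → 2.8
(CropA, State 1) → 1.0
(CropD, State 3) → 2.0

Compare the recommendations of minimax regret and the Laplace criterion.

Column bests: State 1=3.0, State 2=2.5, State 3=3.1, State 4=3.2.
CropG regrets: 0.0, 0.0, 0.2, 2.4 → max 2.4
CropH regrets: 0.6, 1.3, 1.6, 0.3 → max 1.6
CropA regrets: 2.0, 0.4, 1.1, 0.4 → max 2.0
CropB regrets: 1.2, 0.0, 0.0, 0.7 → max 1.2
CropD regrets: 2.3, 0.4, 1.1, 1.3 → max 2.3
CropC regrets: 2.2, 1.6, 1.3, 0.4 → max 2.2
CropF regrets: 0.8, 0.6, 1.9, 0.0 → max 1.9
Smallest max regret = 1.2 → CropB.
Row averages: CropG=2.3, CropH=2, CropA=1.975, CropB=2.475, CropD=1.675, CropC=1.575, CropF=2.125
Highest average = 2.475 → CropB.

minimax regret → CropB; laplace → CropB (agree)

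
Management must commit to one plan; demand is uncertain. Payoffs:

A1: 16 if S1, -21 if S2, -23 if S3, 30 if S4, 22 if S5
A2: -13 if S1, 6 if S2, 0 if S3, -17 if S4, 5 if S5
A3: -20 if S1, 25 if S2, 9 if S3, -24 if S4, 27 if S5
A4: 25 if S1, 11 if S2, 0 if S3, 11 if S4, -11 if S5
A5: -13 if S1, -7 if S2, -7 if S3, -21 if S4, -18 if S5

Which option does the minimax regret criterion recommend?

Column bests: S1=25, S2=25, S3=9, S4=30, S5=27.
A1 regrets: 9, 46, 32, 0, 5 → max 46
A2 regrets: 38, 19, 9, 47, 22 → max 47
A3 regrets: 45, 0, 0, 54, 0 → max 54
A4 regrets: 0, 14, 9, 19, 38 → max 38
A5 regrets: 38, 32, 16, 51, 45 → max 51
Smallest max regret = 38 → A4.

A4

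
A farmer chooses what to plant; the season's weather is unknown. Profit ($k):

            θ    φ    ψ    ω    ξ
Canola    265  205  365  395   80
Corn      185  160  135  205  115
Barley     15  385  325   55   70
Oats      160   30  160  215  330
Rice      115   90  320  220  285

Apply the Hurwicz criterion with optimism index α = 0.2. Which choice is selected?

Canola

Canola: 0.2·395 + 0.8·80 = 143
Corn: 0.2·205 + 0.8·115 = 133
Barley: 0.2·385 + 0.8·15 = 89
Oats: 0.2·330 + 0.8·30 = 90
Rice: 0.2·320 + 0.8·90 = 136
Highest Hurwicz score = 143 → Canola.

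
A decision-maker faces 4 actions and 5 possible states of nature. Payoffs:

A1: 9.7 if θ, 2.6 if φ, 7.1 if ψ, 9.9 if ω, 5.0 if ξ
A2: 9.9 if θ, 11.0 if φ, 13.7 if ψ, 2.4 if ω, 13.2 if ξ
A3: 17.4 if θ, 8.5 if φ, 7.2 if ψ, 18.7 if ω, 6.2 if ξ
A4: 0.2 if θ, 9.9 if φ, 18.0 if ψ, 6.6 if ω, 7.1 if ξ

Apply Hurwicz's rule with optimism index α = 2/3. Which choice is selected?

A3

A1: 2/3·9.9 + 1/3·2.6 = 112/15
A2: 2/3·13.7 + 1/3·2.4 = 149/15
A3: 2/3·18.7 + 1/3·6.2 = 218/15
A4: 2/3·18.0 + 1/3·0.2 = 181/15
Highest Hurwicz score = 218/15 → A3.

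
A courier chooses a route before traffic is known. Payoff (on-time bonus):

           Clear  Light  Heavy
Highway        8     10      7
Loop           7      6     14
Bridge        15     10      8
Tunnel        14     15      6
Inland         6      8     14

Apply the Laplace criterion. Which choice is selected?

Tunnel

Row averages: Highway=25/3, Loop=9, Bridge=11, Tunnel=35/3, Inland=28/3
Highest average = 35/3 → Tunnel.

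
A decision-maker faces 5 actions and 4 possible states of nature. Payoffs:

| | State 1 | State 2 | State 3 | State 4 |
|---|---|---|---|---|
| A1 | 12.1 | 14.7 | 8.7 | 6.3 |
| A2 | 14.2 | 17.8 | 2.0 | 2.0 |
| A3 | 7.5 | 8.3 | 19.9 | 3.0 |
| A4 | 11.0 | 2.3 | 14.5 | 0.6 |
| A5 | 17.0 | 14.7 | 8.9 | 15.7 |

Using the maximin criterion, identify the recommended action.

Row minima: A1=6.3, A2=2.0, A3=3.0, A4=0.6, A5=8.9
Best worst-case = 8.9 → A5.

A5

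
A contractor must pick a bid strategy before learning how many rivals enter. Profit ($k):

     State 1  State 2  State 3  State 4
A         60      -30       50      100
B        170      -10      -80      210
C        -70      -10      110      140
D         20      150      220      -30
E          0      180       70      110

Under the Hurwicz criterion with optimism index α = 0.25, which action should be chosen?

E

A: 0.25·100 + 0.75·(-30) = 2.5
B: 0.25·210 + 0.75·(-80) = -7.5
C: 0.25·140 + 0.75·(-70) = -17.5
D: 0.25·220 + 0.75·(-30) = 32.5
E: 0.25·180 + 0.75·0 = 45
Highest Hurwicz score = 45 → E.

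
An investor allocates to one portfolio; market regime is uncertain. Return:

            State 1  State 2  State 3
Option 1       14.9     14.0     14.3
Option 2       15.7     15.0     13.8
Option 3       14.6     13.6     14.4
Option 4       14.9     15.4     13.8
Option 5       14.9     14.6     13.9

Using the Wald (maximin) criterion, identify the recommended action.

Option 1

Row minima: Option 1=14.0, Option 2=13.8, Option 3=13.6, Option 4=13.8, Option 5=13.9
Best worst-case = 14.0 → Option 1.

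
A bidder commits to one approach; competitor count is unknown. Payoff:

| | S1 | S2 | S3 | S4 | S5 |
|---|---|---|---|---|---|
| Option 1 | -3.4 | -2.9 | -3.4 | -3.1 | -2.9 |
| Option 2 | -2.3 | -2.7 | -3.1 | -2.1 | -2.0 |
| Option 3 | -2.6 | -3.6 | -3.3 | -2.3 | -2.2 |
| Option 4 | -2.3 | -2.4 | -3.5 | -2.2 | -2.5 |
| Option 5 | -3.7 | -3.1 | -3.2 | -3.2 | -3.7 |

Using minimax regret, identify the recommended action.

Column bests: S1=-2.3, S2=-2.4, S3=-3.1, S4=-2.1, S5=-2.0.
Option 1 regrets: 1.1, 0.5, 0.3, 1.0, 0.9 → max 1.1
Option 2 regrets: 0.0, 0.3, 0.0, 0.0, 0.0 → max 0.3
Option 3 regrets: 0.3, 1.2, 0.2, 0.2, 0.2 → max 1.2
Option 4 regrets: 0.0, 0.0, 0.4, 0.1, 0.5 → max 0.5
Option 5 regrets: 1.4, 0.7, 0.1, 1.1, 1.7 → max 1.7
Smallest max regret = 0.3 → Option 2.

Option 2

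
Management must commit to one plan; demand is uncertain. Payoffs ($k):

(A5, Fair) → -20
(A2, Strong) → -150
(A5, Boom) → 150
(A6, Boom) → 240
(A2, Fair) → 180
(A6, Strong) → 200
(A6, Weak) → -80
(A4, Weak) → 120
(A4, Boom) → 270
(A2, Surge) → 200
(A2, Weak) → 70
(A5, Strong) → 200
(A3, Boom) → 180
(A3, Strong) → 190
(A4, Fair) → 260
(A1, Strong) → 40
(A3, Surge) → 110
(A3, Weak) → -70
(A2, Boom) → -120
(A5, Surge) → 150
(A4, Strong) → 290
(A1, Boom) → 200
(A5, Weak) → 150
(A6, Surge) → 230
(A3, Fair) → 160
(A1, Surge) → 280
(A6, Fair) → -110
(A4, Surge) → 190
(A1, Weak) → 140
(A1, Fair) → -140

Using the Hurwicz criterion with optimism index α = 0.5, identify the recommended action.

A1: 0.5·280 + 0.5·(-140) = 70
A2: 0.5·200 + 0.5·(-150) = 25
A3: 0.5·190 + 0.5·(-70) = 60
A4: 0.5·290 + 0.5·120 = 205
A5: 0.5·200 + 0.5·(-20) = 90
A6: 0.5·240 + 0.5·(-110) = 65
Highest Hurwicz score = 205 → A4.

A4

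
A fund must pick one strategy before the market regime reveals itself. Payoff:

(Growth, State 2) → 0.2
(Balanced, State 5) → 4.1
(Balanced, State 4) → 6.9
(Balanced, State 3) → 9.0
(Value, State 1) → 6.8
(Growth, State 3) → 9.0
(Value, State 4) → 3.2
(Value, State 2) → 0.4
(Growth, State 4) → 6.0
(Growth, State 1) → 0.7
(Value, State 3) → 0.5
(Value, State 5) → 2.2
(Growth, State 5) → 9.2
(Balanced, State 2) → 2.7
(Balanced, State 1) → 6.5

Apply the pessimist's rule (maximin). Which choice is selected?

Row minima: Balanced=2.7, Growth=0.2, Value=0.4
Best worst-case = 2.7 → Balanced.

Balanced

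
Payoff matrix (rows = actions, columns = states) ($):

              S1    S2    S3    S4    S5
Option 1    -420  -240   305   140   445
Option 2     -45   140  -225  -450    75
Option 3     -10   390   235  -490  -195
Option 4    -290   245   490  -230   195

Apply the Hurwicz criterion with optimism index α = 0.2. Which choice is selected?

Option 1: 0.2·445 + 0.8·(-420) = -247
Option 2: 0.2·140 + 0.8·(-450) = -332
Option 3: 0.2·390 + 0.8·(-490) = -314
Option 4: 0.2·490 + 0.8·(-290) = -134
Highest Hurwicz score = -134 → Option 4.

Option 4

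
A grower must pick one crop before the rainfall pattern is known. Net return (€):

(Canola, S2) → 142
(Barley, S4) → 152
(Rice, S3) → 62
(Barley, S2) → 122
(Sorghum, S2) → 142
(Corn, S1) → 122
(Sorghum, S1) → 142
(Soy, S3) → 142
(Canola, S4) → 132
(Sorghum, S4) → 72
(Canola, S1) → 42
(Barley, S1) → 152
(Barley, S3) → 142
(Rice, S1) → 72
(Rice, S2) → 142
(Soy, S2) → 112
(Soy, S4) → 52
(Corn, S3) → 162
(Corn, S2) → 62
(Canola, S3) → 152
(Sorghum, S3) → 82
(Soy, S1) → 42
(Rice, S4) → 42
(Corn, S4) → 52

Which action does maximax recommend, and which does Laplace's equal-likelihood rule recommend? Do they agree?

Row maxima: Canola=152, Barley=152, Sorghum=142, Soy=142, Rice=142, Corn=162
Best best-case = 162 → Corn.
Row averages: Canola=117, Barley=142, Sorghum=109.5, Soy=87, Rice=79.5, Corn=99.5
Highest average = 142 → Barley.

maximax → Corn; laplace → Barley (disagree)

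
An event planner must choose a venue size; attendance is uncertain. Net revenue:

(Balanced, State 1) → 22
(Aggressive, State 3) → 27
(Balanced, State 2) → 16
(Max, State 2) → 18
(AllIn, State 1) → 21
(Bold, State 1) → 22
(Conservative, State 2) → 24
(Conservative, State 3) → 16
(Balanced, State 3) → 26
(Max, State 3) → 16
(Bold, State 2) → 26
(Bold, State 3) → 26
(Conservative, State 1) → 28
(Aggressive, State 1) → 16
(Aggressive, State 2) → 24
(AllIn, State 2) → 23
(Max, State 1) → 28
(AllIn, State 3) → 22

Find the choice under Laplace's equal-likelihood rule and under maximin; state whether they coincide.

Row averages: Conservative=68/3, Balanced=64/3, Aggressive=67/3, Bold=74/3, AllIn=22, Max=62/3
Highest average = 74/3 → Bold.
Row minima: Conservative=16, Balanced=16, Aggressive=16, Bold=22, AllIn=21, Max=16
Best worst-case = 22 → Bold.

laplace → Bold; maximin → Bold (agree)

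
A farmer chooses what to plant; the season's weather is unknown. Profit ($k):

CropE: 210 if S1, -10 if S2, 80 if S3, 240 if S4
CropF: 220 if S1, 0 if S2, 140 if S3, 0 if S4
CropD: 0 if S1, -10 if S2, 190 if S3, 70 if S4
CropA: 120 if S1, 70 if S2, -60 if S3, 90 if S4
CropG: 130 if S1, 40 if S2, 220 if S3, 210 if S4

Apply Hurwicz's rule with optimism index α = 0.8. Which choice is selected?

CropE

CropE: 0.8·240 + 0.2·(-10) = 190
CropF: 0.8·220 + 0.2·0 = 176
CropD: 0.8·190 + 0.2·(-10) = 150
CropA: 0.8·120 + 0.2·(-60) = 84
CropG: 0.8·220 + 0.2·40 = 184
Highest Hurwicz score = 190 → CropE.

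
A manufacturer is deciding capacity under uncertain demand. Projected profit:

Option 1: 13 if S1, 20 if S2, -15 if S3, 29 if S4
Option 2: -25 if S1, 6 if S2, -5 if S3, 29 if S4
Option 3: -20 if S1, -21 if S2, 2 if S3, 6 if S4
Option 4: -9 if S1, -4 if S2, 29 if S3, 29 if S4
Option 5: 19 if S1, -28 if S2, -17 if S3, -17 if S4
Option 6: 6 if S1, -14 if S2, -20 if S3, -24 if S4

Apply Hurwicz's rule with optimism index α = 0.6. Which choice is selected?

Option 1: 0.6·29 + 0.4·(-15) = 11.4
Option 2: 0.6·29 + 0.4·(-25) = 7.4
Option 3: 0.6·6 + 0.4·(-21) = -4.8
Option 4: 0.6·29 + 0.4·(-9) = 13.8
Option 5: 0.6·19 + 0.4·(-28) = 0.2
Option 6: 0.6·6 + 0.4·(-24) = -6
Highest Hurwicz score = 13.8 → Option 4.

Option 4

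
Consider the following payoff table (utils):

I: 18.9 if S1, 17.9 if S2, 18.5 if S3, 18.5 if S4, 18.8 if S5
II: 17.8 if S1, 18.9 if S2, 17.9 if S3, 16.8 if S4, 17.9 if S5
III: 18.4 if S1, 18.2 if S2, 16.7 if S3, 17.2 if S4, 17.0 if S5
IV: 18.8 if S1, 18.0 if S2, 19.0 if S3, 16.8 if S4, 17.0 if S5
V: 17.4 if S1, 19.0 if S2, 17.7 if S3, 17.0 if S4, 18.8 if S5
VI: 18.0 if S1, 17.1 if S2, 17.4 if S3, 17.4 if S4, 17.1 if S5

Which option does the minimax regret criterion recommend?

Column bests: S1=18.9, S2=19.0, S3=19.0, S4=18.5, S5=18.8.
I regrets: 0.0, 1.1, 0.5, 0.0, 0.0 → max 1.1
II regrets: 1.1, 0.1, 1.1, 1.7, 0.9 → max 1.7
III regrets: 0.5, 0.8, 2.3, 1.3, 1.8 → max 2.3
IV regrets: 0.1, 1.0, 0.0, 1.7, 1.8 → max 1.8
V regrets: 1.5, 0.0, 1.3, 1.5, 0.0 → max 1.5
VI regrets: 0.9, 1.9, 1.6, 1.1, 1.7 → max 1.9
Smallest max regret = 1.1 → I.

I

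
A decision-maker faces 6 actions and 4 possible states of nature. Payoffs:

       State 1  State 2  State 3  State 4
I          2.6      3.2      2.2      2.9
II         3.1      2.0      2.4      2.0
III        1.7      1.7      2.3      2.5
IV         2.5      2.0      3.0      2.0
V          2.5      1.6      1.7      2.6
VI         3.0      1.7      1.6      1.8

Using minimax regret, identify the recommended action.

Column bests: State 1=3.1, State 2=3.2, State 3=3.0, State 4=2.9.
I regrets: 0.5, 0.0, 0.8, 0.0 → max 0.8
II regrets: 0.0, 1.2, 0.6, 0.9 → max 1.2
III regrets: 1.4, 1.5, 0.7, 0.4 → max 1.5
IV regrets: 0.6, 1.2, 0.0, 0.9 → max 1.2
V regrets: 0.6, 1.6, 1.3, 0.3 → max 1.6
VI regrets: 0.1, 1.5, 1.4, 1.1 → max 1.5
Smallest max regret = 0.8 → I.

I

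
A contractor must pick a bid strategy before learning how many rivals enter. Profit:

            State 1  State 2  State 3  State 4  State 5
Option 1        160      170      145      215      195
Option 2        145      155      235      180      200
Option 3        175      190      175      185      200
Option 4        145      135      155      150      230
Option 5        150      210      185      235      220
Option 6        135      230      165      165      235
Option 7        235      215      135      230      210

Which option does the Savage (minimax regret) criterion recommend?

Option 3

Column bests: State 1=235, State 2=230, State 3=235, State 4=235, State 5=235.
Option 1 regrets: 75, 60, 90, 20, 40 → max 90
Option 2 regrets: 90, 75, 0, 55, 35 → max 90
Option 3 regrets: 60, 40, 60, 50, 35 → max 60
Option 4 regrets: 90, 95, 80, 85, 5 → max 95
Option 5 regrets: 85, 20, 50, 0, 15 → max 85
Option 6 regrets: 100, 0, 70, 70, 0 → max 100
Option 7 regrets: 0, 15, 100, 5, 25 → max 100
Smallest max regret = 60 → Option 3.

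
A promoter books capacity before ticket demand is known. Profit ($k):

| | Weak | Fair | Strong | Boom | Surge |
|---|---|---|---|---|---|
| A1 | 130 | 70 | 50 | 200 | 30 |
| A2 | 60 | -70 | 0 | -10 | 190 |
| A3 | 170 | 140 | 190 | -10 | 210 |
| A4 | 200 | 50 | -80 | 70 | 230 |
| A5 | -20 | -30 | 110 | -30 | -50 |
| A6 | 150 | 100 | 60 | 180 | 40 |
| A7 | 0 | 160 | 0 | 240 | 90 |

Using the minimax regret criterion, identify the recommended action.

Column bests: Weak=200, Fair=160, Strong=190, Boom=240, Surge=230.
A1 regrets: 70, 90, 140, 40, 200 → max 200
A2 regrets: 140, 230, 190, 250, 40 → max 250
A3 regrets: 30, 20, 0, 250, 20 → max 250
A4 regrets: 0, 110, 270, 170, 0 → max 270
A5 regrets: 220, 190, 80, 270, 280 → max 280
A6 regrets: 50, 60, 130, 60, 190 → max 190
A7 regrets: 200, 0, 190, 0, 140 → max 200
Smallest max regret = 190 → A6.

A6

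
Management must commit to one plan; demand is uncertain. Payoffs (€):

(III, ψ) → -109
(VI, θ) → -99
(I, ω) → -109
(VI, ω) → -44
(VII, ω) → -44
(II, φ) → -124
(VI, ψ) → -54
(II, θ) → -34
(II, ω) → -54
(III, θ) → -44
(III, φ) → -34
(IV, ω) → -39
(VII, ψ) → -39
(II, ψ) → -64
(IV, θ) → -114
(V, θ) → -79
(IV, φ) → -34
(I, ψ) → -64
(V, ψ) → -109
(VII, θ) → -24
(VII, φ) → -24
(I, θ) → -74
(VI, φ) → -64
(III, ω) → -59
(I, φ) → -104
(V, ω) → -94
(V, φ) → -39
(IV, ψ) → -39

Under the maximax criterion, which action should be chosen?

Row maxima: I=-64, II=-34, III=-34, IV=-34, V=-39, VI=-44, VII=-24
Best best-case = -24 → VII.

VII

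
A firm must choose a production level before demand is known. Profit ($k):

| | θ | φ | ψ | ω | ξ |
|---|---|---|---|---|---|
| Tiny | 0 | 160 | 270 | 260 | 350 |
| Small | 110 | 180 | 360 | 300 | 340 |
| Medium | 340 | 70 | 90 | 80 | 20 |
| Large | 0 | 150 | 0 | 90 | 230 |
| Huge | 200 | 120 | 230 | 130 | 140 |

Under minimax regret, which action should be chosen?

Column bests: θ=340, φ=180, ψ=360, ω=300, ξ=350.
Tiny regrets: 340, 20, 90, 40, 0 → max 340
Small regrets: 230, 0, 0, 0, 10 → max 230
Medium regrets: 0, 110, 270, 220, 330 → max 330
Large regrets: 340, 30, 360, 210, 120 → max 360
Huge regrets: 140, 60, 130, 170, 210 → max 210
Smallest max regret = 210 → Huge.

Huge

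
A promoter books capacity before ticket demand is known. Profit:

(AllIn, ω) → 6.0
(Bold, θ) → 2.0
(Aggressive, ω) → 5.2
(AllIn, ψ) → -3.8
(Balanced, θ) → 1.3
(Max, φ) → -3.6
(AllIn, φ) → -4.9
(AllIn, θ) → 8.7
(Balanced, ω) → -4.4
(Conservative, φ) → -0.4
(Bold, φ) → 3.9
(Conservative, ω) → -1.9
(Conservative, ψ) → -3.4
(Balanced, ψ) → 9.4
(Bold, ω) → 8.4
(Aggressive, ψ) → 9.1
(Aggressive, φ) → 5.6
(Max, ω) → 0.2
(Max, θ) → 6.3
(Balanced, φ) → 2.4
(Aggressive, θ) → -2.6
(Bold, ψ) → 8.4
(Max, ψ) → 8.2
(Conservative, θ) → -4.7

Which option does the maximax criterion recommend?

Balanced

Row maxima: Conservative=-0.4, Balanced=9.4, Aggressive=9.1, Bold=8.4, AllIn=8.7, Max=8.2
Best best-case = 9.4 → Balanced.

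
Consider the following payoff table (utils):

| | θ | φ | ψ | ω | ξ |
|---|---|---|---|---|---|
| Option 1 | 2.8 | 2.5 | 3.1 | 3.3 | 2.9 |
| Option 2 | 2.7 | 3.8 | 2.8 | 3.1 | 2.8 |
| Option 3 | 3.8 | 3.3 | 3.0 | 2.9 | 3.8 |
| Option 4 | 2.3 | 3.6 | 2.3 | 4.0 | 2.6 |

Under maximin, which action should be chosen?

Option 3

Row minima: Option 1=2.5, Option 2=2.7, Option 3=2.9, Option 4=2.3
Best worst-case = 2.9 → Option 3.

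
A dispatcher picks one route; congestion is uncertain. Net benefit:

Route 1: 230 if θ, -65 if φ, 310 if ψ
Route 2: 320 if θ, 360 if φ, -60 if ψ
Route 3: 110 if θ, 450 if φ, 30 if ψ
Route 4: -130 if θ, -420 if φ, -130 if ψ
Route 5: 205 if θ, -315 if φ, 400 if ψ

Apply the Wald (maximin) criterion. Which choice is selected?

Route 3

Row minima: Route 1=-65, Route 2=-60, Route 3=30, Route 4=-420, Route 5=-315
Best worst-case = 30 → Route 3.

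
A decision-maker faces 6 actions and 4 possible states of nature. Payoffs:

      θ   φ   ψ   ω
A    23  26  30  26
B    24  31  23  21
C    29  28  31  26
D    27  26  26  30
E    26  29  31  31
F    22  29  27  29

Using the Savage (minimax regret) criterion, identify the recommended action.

Column bests: θ=29, φ=31, ψ=31, ω=31.
A regrets: 6, 5, 1, 5 → max 6
B regrets: 5, 0, 8, 10 → max 10
C regrets: 0, 3, 0, 5 → max 5
D regrets: 2, 5, 5, 1 → max 5
E regrets: 3, 2, 0, 0 → max 3
F regrets: 7, 2, 4, 2 → max 7
Smallest max regret = 3 → E.

E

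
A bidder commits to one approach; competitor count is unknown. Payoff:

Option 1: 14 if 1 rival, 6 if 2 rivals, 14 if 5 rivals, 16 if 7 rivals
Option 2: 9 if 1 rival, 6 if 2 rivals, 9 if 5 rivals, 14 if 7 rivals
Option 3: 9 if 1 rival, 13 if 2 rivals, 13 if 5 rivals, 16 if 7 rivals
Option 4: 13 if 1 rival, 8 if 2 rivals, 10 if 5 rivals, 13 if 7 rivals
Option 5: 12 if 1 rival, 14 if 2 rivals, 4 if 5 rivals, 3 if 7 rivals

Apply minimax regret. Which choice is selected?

Column bests: 1 rival=14, 2 rivals=14, 5 rivals=14, 7 rivals=16.
Option 1 regrets: 0, 8, 0, 0 → max 8
Option 2 regrets: 5, 8, 5, 2 → max 8
Option 3 regrets: 5, 1, 1, 0 → max 5
Option 4 regrets: 1, 6, 4, 3 → max 6
Option 5 regrets: 2, 0, 10, 13 → max 13
Smallest max regret = 5 → Option 3.

Option 3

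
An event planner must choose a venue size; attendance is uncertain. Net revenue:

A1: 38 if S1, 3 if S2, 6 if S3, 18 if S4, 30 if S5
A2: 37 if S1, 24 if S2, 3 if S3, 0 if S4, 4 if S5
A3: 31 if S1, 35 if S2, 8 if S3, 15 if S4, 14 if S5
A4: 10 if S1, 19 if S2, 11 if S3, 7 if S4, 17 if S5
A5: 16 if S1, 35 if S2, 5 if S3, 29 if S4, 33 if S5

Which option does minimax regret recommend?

Column bests: S1=38, S2=35, S3=11, S4=29, S5=33.
A1 regrets: 0, 32, 5, 11, 3 → max 32
A2 regrets: 1, 11, 8, 29, 29 → max 29
A3 regrets: 7, 0, 3, 14, 19 → max 19
A4 regrets: 28, 16, 0, 22, 16 → max 28
A5 regrets: 22, 0, 6, 0, 0 → max 22
Smallest max regret = 19 → A3.

A3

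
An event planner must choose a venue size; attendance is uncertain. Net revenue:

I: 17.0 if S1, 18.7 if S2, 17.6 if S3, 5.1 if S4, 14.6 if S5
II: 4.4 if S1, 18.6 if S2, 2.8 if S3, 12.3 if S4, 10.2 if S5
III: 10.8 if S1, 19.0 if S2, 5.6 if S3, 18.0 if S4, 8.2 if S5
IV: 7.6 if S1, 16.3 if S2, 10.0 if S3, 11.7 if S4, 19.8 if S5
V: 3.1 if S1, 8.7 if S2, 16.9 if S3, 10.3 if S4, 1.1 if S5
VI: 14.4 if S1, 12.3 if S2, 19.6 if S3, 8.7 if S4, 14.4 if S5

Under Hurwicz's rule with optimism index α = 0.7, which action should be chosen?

I: 0.7·18.7 + 0.3·5.1 = 14.62
II: 0.7·18.6 + 0.3·2.8 = 13.86
III: 0.7·19.0 + 0.3·5.6 = 14.98
IV: 0.7·19.8 + 0.3·7.6 = 16.14
V: 0.7·16.9 + 0.3·1.1 = 12.16
VI: 0.7·19.6 + 0.3·8.7 = 16.33
Highest Hurwicz score = 16.33 → VI.

VI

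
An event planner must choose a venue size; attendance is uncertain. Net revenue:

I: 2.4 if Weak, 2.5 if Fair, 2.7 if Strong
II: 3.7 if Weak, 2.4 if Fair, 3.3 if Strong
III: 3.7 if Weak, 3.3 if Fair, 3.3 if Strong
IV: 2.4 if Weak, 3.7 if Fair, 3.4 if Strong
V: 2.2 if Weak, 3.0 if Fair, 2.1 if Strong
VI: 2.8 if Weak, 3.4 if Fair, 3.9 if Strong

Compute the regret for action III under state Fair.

Best payoff under Fair is 3.7.
Regret = 3.7 − 3.3 = 0.4.

0.4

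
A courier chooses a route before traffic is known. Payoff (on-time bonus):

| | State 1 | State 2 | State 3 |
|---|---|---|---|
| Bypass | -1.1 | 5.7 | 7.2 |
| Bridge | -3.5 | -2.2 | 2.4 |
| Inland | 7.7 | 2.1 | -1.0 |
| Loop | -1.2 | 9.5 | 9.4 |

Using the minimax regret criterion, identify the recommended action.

Column bests: State 1=7.7, State 2=9.5, State 3=9.4.
Bypass regrets: 8.8, 3.8, 2.2 → max 8.8
Bridge regrets: 11.2, 11.7, 7.0 → max 11.7
Inland regrets: 0.0, 7.4, 10.4 → max 10.4
Loop regrets: 8.9, 0.0, 0.0 → max 8.9
Smallest max regret = 8.8 → Bypass.

Bypass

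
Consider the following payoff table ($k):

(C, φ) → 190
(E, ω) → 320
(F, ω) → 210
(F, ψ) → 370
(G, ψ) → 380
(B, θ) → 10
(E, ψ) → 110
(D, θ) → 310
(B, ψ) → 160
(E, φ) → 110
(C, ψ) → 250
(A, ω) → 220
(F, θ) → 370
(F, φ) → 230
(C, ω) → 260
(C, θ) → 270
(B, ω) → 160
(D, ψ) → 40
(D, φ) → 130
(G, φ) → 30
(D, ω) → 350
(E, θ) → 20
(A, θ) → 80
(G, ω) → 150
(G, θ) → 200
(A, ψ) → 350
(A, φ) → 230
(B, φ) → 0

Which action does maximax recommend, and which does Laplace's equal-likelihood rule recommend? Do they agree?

Row maxima: A=350, B=160, C=270, D=350, E=320, F=370, G=380
Best best-case = 380 → G.
Row averages: A=220, B=82.5, C=242.5, D=207.5, E=140, F=295, G=190
Highest average = 295 → F.

maximax → G; laplace → F (disagree)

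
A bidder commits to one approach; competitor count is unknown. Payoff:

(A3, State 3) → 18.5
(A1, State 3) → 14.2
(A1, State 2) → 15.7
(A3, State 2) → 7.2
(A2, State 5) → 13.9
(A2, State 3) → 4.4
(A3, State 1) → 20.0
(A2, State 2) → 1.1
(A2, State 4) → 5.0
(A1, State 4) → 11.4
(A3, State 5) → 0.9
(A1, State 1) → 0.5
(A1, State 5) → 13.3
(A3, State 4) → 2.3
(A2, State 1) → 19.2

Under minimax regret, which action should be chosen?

A3

Column bests: State 1=20.0, State 2=15.7, State 3=18.5, State 4=11.4, State 5=13.9.
A1 regrets: 19.5, 0.0, 4.3, 0.0, 0.6 → max 19.5
A2 regrets: 0.8, 14.6, 14.1, 6.4, 0.0 → max 14.6
A3 regrets: 0.0, 8.5, 0.0, 9.1, 13.0 → max 13.0
Smallest max regret = 13.0 → A3.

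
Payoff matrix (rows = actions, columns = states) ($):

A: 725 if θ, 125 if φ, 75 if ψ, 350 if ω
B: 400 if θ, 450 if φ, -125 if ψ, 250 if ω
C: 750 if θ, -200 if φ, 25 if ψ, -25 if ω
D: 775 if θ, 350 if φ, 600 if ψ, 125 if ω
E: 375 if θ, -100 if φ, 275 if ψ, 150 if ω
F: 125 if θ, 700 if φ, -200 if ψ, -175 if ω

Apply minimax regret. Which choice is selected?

Column bests: θ=775, φ=700, ψ=600, ω=350.
A regrets: 50, 575, 525, 0 → max 575
B regrets: 375, 250, 725, 100 → max 725
C regrets: 25, 900, 575, 375 → max 900
D regrets: 0, 350, 0, 225 → max 350
E regrets: 400, 800, 325, 200 → max 800
F regrets: 650, 0, 800, 525 → max 800
Smallest max regret = 350 → D.

D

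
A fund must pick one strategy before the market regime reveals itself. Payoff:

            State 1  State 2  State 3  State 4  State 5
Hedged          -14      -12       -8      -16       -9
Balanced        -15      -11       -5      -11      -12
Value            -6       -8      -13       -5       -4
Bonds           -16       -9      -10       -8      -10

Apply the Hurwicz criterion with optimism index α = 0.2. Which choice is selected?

Hedged: 0.2·(-8) + 0.8·(-16) = -14.4
Balanced: 0.2·(-5) + 0.8·(-15) = -13
Value: 0.2·(-4) + 0.8·(-13) = -11.2
Bonds: 0.2·(-8) + 0.8·(-16) = -14.4
Highest Hurwicz score = -11.2 → Value.

Value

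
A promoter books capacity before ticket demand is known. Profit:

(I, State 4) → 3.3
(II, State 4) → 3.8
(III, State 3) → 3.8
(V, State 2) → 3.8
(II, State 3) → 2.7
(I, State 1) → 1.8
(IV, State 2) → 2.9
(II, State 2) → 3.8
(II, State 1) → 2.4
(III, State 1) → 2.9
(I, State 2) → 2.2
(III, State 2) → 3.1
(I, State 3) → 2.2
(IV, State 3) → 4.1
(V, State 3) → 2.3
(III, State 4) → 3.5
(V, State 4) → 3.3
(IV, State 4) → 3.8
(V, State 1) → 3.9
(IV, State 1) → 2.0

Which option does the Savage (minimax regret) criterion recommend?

III

Column bests: State 1=3.9, State 2=3.8, State 3=4.1, State 4=3.8.
I regrets: 2.1, 1.6, 1.9, 0.5 → max 2.1
II regrets: 1.5, 0.0, 1.4, 0.0 → max 1.5
III regrets: 1.0, 0.7, 0.3, 0.3 → max 1.0
IV regrets: 1.9, 0.9, 0.0, 0.0 → max 1.9
V regrets: 0.0, 0.0, 1.8, 0.5 → max 1.8
Smallest max regret = 1.0 → III.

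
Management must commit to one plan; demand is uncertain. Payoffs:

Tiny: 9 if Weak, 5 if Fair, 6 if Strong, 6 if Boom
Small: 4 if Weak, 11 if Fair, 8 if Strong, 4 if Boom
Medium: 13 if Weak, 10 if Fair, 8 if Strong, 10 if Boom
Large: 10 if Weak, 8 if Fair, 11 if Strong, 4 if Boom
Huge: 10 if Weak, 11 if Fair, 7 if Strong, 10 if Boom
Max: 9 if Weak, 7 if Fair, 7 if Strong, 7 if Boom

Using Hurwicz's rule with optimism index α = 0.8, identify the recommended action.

Tiny: 0.8·9 + 0.2·5 = 8.2
Small: 0.8·11 + 0.2·4 = 9.6
Medium: 0.8·13 + 0.2·8 = 12
Large: 0.8·11 + 0.2·4 = 9.6
Huge: 0.8·11 + 0.2·7 = 10.2
Max: 0.8·9 + 0.2·7 = 8.6
Highest Hurwicz score = 12 → Medium.

Medium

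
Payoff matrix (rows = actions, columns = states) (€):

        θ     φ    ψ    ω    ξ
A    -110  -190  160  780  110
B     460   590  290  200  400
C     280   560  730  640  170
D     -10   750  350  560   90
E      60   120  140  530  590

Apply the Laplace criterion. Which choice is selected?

C

Row averages: A=150, B=388, C=476, D=348, E=288
Highest average = 476 → C.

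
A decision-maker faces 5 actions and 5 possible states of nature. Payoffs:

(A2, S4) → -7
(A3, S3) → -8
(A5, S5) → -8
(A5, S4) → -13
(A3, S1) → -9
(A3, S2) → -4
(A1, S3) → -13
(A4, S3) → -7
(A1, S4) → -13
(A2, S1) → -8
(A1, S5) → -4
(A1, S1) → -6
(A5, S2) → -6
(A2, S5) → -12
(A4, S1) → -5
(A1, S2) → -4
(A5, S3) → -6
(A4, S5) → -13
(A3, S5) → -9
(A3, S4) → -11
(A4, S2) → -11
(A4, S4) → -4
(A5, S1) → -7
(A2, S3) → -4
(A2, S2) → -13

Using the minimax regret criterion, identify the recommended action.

Column bests: S1=-5, S2=-4, S3=-4, S4=-4, S5=-4.
A1 regrets: 1, 0, 9, 9, 0 → max 9
A2 regrets: 3, 9, 0, 3, 8 → max 9
A3 regrets: 4, 0, 4, 7, 5 → max 7
A4 regrets: 0, 7, 3, 0, 9 → max 9
A5 regrets: 2, 2, 2, 9, 4 → max 9
Smallest max regret = 7 → A3.

A3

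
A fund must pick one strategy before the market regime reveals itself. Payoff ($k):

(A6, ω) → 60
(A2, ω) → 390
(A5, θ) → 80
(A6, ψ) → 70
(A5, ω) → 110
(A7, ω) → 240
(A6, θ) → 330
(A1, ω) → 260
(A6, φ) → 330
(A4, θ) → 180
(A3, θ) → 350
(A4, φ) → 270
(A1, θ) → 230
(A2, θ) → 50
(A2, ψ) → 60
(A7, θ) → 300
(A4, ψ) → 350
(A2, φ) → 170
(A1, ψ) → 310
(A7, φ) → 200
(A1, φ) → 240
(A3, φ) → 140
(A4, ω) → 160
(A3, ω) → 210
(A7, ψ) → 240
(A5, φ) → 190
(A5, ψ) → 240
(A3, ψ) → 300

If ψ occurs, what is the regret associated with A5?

110

Best payoff under ψ is 350.
Regret = 350 − 240 = 110.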